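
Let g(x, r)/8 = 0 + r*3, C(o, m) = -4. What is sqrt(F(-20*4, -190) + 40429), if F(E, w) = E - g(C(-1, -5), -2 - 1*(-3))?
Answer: 5*sqrt(1613) ≈ 200.81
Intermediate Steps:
g(x, r) = 24*r (g(x, r) = 8*(0 + r*3) = 8*(0 + 3*r) = 8*(3*r) = 24*r)
F(E, w) = -24 + E (F(E, w) = E - 24*(-2 - 1*(-3)) = E - 24*(-2 + 3) = E - 24 = -24 + E)
sqrt(F(-20*4, -190) + 40429) = sqrt((-24 - 20*4) + 40429) = sqrt((-24 - 80) + 40429) = sqrt(-104 + 40429) = sqrt(40325) = 5*sqrt(1613)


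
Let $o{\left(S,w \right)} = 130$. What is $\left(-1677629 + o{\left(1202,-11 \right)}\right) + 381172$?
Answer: $-1296327$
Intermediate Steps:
$\left(-1677629 + o{\left(1202,-11 \right)}\right) + 381172 = \left(-1677629 + 130\right) + 381172 = -1677499 + 381172 = -1296327$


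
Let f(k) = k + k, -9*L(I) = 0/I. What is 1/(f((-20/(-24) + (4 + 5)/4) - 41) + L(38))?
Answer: -6/455 ≈ -0.013187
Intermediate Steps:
L(I) = 0 (L(I) = -0/I = -1/9*0 = 0)
f(k) = 2*k
1/(f((-20/(-24) + (4 + 5)/4) - 41) + L(38)) = 1/(2*((-20/(-24) + (4 + 5)/4) - 41) + 0) = 1/(2*((-20*(-1/24) + 9*(1/4)) - 41) + 0) = 1/(2*((5/6 + 9/4) - 41) + 0) = 1/(2*(37/12 - 41) + 0) = 1/(2*(-455/12) + 0) = 1/(-455/6 + 0) = 1/(-455/6) = -6/455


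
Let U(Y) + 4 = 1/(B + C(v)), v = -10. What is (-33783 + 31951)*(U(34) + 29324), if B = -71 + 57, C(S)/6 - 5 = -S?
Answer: -1020571018/19 ≈ -5.3714e+7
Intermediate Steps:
C(S) = 30 - 6*S (C(S) = 30 + 6*(-S) = 30 - 6*S)
B = -14
U(Y) = -303/76 (U(Y) = -4 + 1/(-14 + (30 - 6*(-10))) = -4 + 1/(-14 + (30 + 60)) = -4 + 1/(-14 + 90) = -4 + 1/76 = -303/76)
(-33783 + 31951)*(U(34) + 29324) = (-33783 + 31951)*(-303/76 + 29324) = -1832*2228321/76 = -1020571018/19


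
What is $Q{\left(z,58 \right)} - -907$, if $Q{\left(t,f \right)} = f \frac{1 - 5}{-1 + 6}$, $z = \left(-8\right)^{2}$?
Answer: $\frac{4303}{5} \approx 860.6$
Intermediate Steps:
$z = 64$
$Q{\left(t,f \right)} = - \frac{4 f}{5}$ ($Q{\left(t,f \right)} = f \left(- \frac{4}{5}\right) = - \frac{4 f}{5}$)
$Q{\left(z,58 \right)} - -907 = \left(- \frac{4}{5}\right) 58 - -907 = - \frac{232}{5} + 907 = \frac{4303}{5}$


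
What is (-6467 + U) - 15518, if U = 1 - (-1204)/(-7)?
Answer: -22156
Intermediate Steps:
U = -171 (U = 1 - (-1204)*(-1)/7 = 1 - 43*4 = 1 - 172 = -171)
(-6467 + U) - 15518 = (-6467 - 171) - 15518 = -6638 - 15518 = -22156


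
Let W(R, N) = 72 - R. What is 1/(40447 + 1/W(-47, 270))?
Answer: 119/4813194 ≈ 2.4724e-5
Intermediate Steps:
1/(40447 + 1/W(-47, 270)) = 1/(40447 + 1/(72 - 1*(-47))) = 1/(40447 + 1/(72 + 47)) = 1/(40447 + 1/119) = 1/(4813194/119) = 119/4813194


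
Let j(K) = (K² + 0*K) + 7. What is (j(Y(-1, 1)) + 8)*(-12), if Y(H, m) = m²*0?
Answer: -180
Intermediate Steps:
Y(H, m) = 0
j(K) = 7 + K² (j(K) = (K² + 0) + 7 = K² + 7 = 7 + K²)
(j(Y(-1, 1)) + 8)*(-12) = ((7 + 0²) + 8)*(-12) = ((7 + 0) + 8)*(-12) = (7 + 8)*(-12) = 15*(-12) = -180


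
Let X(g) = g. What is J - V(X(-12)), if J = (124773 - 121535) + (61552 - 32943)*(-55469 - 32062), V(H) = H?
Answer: -2504171129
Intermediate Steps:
J = -2504171141 (J = 3238 + 28609*(-87531) = 3238 - 2504174379 = -2504171141)
J - V(X(-12)) = -2504171141 - 1*(-12) = -2504171141 + 12 = -2504171129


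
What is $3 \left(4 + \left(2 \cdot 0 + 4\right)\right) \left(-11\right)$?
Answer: $-264$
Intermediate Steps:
$3 \left(4 + \left(2 \cdot 0 + 4\right)\right) \left(-11\right) = 3 \left(4 + \left(0 + 4\right)\right) \left(-11\right) = 3 \left(4 + 4\right) \left(-11\right) = 3 \cdot 8 \left(-11\right) = 24 \left(-11\right) = -264$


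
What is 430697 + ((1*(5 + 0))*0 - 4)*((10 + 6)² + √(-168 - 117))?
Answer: 429673 - 4*I*√285 ≈ 4.2967e+5 - 67.528*I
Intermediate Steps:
430697 + ((1*(5 + 0))*0 - 4)*((10 + 6)² + √(-168 - 117)) = 430697 + ((1*5)*0 - 4)*(16² + √(-285)) = 430697 + (5*0 - 4)*(256 + I*√285) = 430697 + (0 - 4)*(256 + I*√285) = 430697 - 4*(256 + I*√285) = 430697 + (-1024 - 4*I*√285) = 429673 - 4*I*√285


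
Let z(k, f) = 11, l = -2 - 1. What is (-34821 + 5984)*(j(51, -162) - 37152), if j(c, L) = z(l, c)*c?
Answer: 1055174667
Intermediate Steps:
l = -3
j(c, L) = 11*c
(-34821 + 5984)*(j(51, -162) - 37152) = (-34821 + 5984)*(11*51 - 37152) = -28837*(561 - 37152) = -28837*(-36591) = 1055174667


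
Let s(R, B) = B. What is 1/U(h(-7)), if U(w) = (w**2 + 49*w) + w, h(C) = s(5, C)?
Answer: -1/301 ≈ -0.0033223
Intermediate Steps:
h(C) = C
U(w) = w**2 + 50*w
1/U(h(-7)) = 1/(-7*(50 - 7)) = 1/(-7*43) = 1/(-301) = -1/301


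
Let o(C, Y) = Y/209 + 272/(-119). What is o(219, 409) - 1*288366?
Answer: -421879939/1463 ≈ -2.8837e+5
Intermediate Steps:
o(C, Y) = -16/7 + Y/209 (o(C, Y) = Y*(1/209) + 272*(-1/119) = Y/209 - 16/7 = -16/7 + Y/209)
o(219, 409) - 1*288366 = (-16/7 + (1/209)*409) - 1*288366 = (-16/7 + 409/209) - 288366 = -481/1463 - 288366 = -421879939/1463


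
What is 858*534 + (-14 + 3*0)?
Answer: 458158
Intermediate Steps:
858*534 + (-14 + 3*0) = 458172 + (-14 + 0) = 458172 - 14 = 458158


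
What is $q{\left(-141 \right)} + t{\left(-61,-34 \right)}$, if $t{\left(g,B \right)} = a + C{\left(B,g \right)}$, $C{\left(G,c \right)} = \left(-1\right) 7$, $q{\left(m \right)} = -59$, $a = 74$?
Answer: $8$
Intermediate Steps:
$C{\left(G,c \right)} = -7$
$t{\left(g,B \right)} = 67$ ($t{\left(g,B \right)} = 74 - 7 = 67$)
$q{\left(-141 \right)} + t{\left(-61,-34 \right)} = -59 + 67 = 8$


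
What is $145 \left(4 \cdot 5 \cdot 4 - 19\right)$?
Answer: $8845$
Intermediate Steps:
$145 \left(4 \cdot 5 \cdot 4 - 19\right) = 145 \left(20 \cdot 4 - 19\right) = 145 \left(80 - 19\right) = 145 \cdot 61 = 8845$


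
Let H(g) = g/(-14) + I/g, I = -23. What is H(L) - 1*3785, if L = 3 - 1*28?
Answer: -1323803/350 ≈ -3782.3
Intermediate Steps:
L = -25 (L = 3 - 28 = -25)
H(g) = -23/g - g/14 (H(g) = g/(-14) - 23/g = g*(-1/14) - 23/g = -g/14 - 23/g = -23/g - g/14)
H(L) - 1*3785 = (-23/(-25) - 1/14*(-25)) - 1*3785 = (-23*(-1/25) + 25/14) - 3785 = (23/25 + 25/14) - 3785 = 947/350 - 3785 = -1323803/350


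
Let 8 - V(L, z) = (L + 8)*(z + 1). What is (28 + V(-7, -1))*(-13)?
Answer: -468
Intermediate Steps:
V(L, z) = 8 - (1 + z)*(8 + L) (V(L, z) = 8 - (L + 8)*(z + 1) = 8 - (8 + L)*(1 + z) = 8 - (1 + z)*(8 + L))
(28 + V(-7, -1))*(-13) = (28 + (-1*(-7) - 8*(-1) - 1*(-7)*(-1)))*(-13) = (28 + (7 + 8 - 7))*(-13) = (28 + 8)*(-13) = 36*(-13) = -468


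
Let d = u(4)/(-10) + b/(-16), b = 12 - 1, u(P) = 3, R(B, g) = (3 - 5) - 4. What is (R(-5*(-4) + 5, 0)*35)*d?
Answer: 1659/8 ≈ 207.38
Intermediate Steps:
R(B, g) = -6 (R(B, g) = -2 - 4 = -6)
b = 11
d = -79/80 (d = 3/(-10) + 11/(-16) = 3*(-⅒) + 11*(-1/16) = -3/10 - 11/16 = -79/80 ≈ -0.98750)
(R(-5*(-4) + 5, 0)*35)*d = -6*35*(-79/80) = -210*(-79/80) = 1659/8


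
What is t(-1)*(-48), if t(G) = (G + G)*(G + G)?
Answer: -192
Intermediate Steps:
t(G) = 4*G**2 (t(G) = (2*G)*(2*G) = 4*G**2)
t(-1)*(-48) = (4*(-1)**2)*(-48) = (4*1)*(-48) = 4*(-48) = -192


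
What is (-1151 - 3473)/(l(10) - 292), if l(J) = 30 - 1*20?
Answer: 2312/141 ≈ 16.397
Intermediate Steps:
l(J) = 10 (l(J) = 30 - 20 = 10)
(-1151 - 3473)/(l(10) - 292) = (-1151 - 3473)/(10 - 292) = -4624/(-282) = -4624*(-1/282) = 2312/141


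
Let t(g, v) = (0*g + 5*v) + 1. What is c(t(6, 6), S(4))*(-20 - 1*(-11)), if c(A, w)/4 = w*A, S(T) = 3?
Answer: -3348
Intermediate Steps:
t(g, v) = 1 + 5*v (t(g, v) = (0 + 5*v) + 1 = 5*v + 1 = 1 + 5*v)
c(A, w) = 4*A*w (c(A, w) = 4*(w*A) = 4*(A*w) = 4*A*w)
c(t(6, 6), S(4))*(-20 - 1*(-11)) = (4*(1 + 5*6)*3)*(-20 - 1*(-11)) = (4*(1 + 30)*3)*(-20 + 11) = (4*31*3)*(-9) = 372*(-9) = -3348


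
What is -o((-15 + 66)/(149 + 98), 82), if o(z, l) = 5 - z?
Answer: -1184/247 ≈ -4.7935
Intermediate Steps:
-o((-15 + 66)/(149 + 98), 82) = -(5 - (-15 + 66)/(149 + 98)) = -(5 - 51/247) = -1*1184/247 = -1184/247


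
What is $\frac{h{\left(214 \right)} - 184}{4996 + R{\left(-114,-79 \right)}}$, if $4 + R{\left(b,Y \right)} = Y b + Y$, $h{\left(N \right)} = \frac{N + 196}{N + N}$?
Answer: $- \frac{39171}{2978666} \approx -0.013151$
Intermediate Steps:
$h{\left(N \right)} = \frac{196 + N}{2 N}$
$R{\left(b,Y \right)} = -4 + Y + Y b$ ($R{\left(b,Y \right)} = -4 + \left(Y b + Y\right) = -4 + \left(Y + Y b\right) = -4 + Y + Y b$)
$\frac{h{\left(214 \right)} - 184}{4996 + R{\left(-114,-79 \right)}} = \frac{\frac{196 + 214}{2 \cdot 214} - 184}{4996 - -8923} = \frac{\frac{1}{2} \cdot \frac{1}{214} \cdot 410 - 184}{4996 - -8923} = \frac{\frac{205}{214} - 184}{4996 + 8923} = - \frac{39171}{214 \cdot 13919} = \left(- \frac{39171}{214}\right) \frac{1}{13919} = - \frac{39171}{2978666}$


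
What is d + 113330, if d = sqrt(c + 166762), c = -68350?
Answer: 113330 + 2*sqrt(24603) ≈ 1.1364e+5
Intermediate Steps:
d = 2*sqrt(24603) (d = sqrt(-68350 + 166762) = sqrt(98412) = 2*sqrt(24603) ≈ 313.71)
d + 113330 = 2*sqrt(24603) + 113330 = 113330 + 2*sqrt(24603)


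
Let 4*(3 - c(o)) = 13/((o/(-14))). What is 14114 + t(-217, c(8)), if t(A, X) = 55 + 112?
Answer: 14281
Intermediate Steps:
c(o) = 3 + 91/(2*o) (c(o) = 3 - 13/(4*(o/(-14))) = 3 - 13/(4*(o*(-1/14))) = 3 - 13/(4*((-o/14))) = 3 - 13*(-14/o)/4 = 3 - (-91)/(2*o) = 3 + 91/(2*o))
t(A, X) = 167
14114 + t(-217, c(8)) = 14114 + 167 = 14281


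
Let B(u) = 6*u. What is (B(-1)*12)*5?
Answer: -360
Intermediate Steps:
(B(-1)*12)*5 = ((6*(-1))*12)*5 = -6*12*5 = -72*5 = -360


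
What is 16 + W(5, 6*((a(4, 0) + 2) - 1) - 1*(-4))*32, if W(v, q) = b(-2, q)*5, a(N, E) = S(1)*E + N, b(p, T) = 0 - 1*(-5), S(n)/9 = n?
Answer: 816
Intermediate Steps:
S(n) = 9*n
b(p, T) = 5 (b(p, T) = 0 + 5 = 5)
a(N, E) = N + 9*E (a(N, E) = (9*1)*E + N = 9*E + N = N + 9*E)
W(v, q) = 25 (W(v, q) = 5*5 = 25)
16 + W(5, 6*((a(4, 0) + 2) - 1) - 1*(-4))*32 = 16 + 25*32 = 16 + 800 = 816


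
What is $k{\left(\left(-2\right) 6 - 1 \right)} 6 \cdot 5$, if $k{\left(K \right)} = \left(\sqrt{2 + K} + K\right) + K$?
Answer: $-780 + 30 i \sqrt{11} \approx -780.0 + 99.499 i$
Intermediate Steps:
$k{\left(K \right)} = \sqrt{2 + K} + 2 K$ ($k{\left(K \right)} = \left(K + \sqrt{2 + K}\right) + K = \sqrt{2 + K} + 2 K$)
$k{\left(\left(-2\right) 6 - 1 \right)} 6 \cdot 5 = \left(\sqrt{2 - 13} + 2 \left(\left(-2\right) 6 - 1\right)\right) 6 \cdot 5 = \left(\sqrt{2 - 13} + 2 \left(-12 - 1\right)\right) 6 \cdot 5 = \left(\sqrt{2 - 13} + 2 \left(-13\right)\right) 6 \cdot 5 = \left(\sqrt{-11} - 26\right) 6 \cdot 5 = \left(i \sqrt{11} - 26\right) 6 \cdot 5 = \left(-26 + i \sqrt{11}\right) 6 \cdot 5 = \left(-156 + 6 i \sqrt{11}\right) 5 = -780 + 30 i \sqrt{11}$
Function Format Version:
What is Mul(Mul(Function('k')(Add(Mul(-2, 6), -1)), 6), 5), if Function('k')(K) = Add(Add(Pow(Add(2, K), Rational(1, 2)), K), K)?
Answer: Add(-780, Mul(30, I, Pow(11, Rational(1, 2)))) ≈ Add(-780.00, Mul(99.499, I))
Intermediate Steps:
Function('k')(K) = Add(Pow(Add(2, K), Rational(1, 2)), Mul(2, K)) (Function('k')(K) = Add(Add(K, Pow(Add(2, K), Rational(1, 2))), K) = Add(Pow(Add(2, K), Rational(1, 2)), Mul(2, K)))
Mul(Mul(Function('k')(Add(Mul(-2, 6), -1)), 6), 5) = Mul(Mul(Add(Pow(Add(2, Add(Mul(-2, 6), -1)), Rational(1, 2)), Mul(2, Add(Mul(-2, 6), -1))), 6), 5) = Mul(Mul(Add(Pow(Add(2, Add(-12, -1)), Rational(1, 2)), Mul(2, Add(-12, -1))), 6), 5) = Mul(Mul(Add(Pow(Add(2, -13), Rational(1, 2)), Mul(2, -13)), 6), 5) = Mul(Mul(Add(Pow(-11, Rational(1, 2)), -26), 6), 5) = Mul(Mul(Add(Mul(I, Pow(11, Rational(1, 2))), -26), 6), 5) = Mul(Mul(Add(-26, Mul(I, Pow(11, Rational(1, 2)))), 6), 5) = Mul(Add(-156, Mul(6, I, Pow(11, Rational(1, 2)))), 5) = Add(-780, Mul(30, I, Pow(11, Rational(1, 2))))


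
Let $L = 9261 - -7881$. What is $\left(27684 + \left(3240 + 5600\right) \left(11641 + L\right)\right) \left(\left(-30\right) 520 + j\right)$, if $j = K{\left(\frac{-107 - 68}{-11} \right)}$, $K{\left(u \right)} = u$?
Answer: $- \frac{43622417580700}{11} \approx -3.9657 \cdot 10^{12}$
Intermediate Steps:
$L = 17142$ ($L = 9261 + 7881 = 17142$)
$j = \frac{175}{11}$ ($j = \frac{-107 - 68}{-11} = \left(-107 - 68\right) \left(- \frac{1}{11}\right) = \left(-175\right) \left(- \frac{1}{11}\right) = \frac{175}{11} \approx 15.909$)
$\left(27684 + \left(3240 + 5600\right) \left(11641 + L\right)\right) \left(\left(-30\right) 520 + j\right) = \left(27684 + \left(3240 + 5600\right) \left(11641 + 17142\right)\right) \left(\left(-30\right) 520 + \frac{175}{11}\right) = \left(27684 + 8840 \cdot 28783\right) \left(-15600 + \frac{175}{11}\right) = \left(27684 + 254441720\right) \left(- \frac{171425}{11}\right) = 254469404 \left(- \frac{171425}{11}\right) = - \frac{43622417580700}{11}$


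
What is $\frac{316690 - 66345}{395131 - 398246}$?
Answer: $- \frac{50069}{623} \approx -80.368$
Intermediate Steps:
$\frac{316690 - 66345}{395131 - 398246} = \frac{250345}{-3115} = 250345 \left(- \frac{1}{3115}\right) = - \frac{50069}{623}$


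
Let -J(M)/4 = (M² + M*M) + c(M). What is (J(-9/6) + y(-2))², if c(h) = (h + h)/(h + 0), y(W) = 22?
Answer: 16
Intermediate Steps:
c(h) = 2 (c(h) = (2*h)/h = 2)
J(M) = -8 - 8*M² (J(M) = -4*((M² + M*M) + 2) = -4*((M² + M²) + 2) = -4*(2*M² + 2) = -4*(2 + 2*M²) = -8 - 8*M²)
(J(-9/6) + y(-2))² = ((-8 - 8*(-9/6)²) + 22)² = ((-8 - 8*(-9*⅙)²) + 22)² = ((-8 - 8*(-3/2)²) + 22)² = ((-8 - 8*9/4) + 22)² = ((-8 - 18) + 22)² = (-26 + 22)² = (-4)² = 16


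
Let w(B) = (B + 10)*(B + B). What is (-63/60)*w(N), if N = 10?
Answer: -420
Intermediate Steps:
w(B) = 2*B*(10 + B) (w(B) = (10 + B)*(2*B) = 2*B*(10 + B))
(-63/60)*w(N) = (-63/60)*(2*10*(10 + 10)) = (-63*1/60)*(2*10*20) = -21/20*400 = -420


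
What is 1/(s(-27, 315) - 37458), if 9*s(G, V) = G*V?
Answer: -1/38403 ≈ -2.6040e-5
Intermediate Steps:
s(G, V) = G*V/9 (s(G, V) = (G*V)/9 = G*V/9)
1/(s(-27, 315) - 37458) = 1/((1/9)*(-27)*315 - 37458) = 1/(-945 - 37458) = 1/(-38403) = -1/38403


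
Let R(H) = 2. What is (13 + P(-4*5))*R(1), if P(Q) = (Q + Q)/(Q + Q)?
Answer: 28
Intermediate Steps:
P(Q) = 1 (P(Q) = (2*Q)/((2*Q)) = (2*Q)*(1/(2*Q)) = 1)
(13 + P(-4*5))*R(1) = (13 + 1)*2 = 14*2 = 28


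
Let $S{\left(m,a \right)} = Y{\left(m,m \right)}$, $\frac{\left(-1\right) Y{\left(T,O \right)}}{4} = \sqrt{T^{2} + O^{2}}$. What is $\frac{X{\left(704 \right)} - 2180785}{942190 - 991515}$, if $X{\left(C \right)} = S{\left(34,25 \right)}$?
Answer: $\frac{436157}{9865} + \frac{136 \sqrt{2}}{49325} \approx 44.216$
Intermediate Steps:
$Y{\left(T,O \right)} = - 4 \sqrt{O^{2} + T^{2}}$ ($Y{\left(T,O \right)} = - 4 \sqrt{T^{2} + O^{2}} = - 4 \sqrt{O^{2} + T^{2}}$)
$S{\left(m,a \right)} = - 4 \sqrt{2} \sqrt{m^{2}}$ ($S{\left(m,a \right)} = - 4 \sqrt{m^{2} + m^{2}} = - 4 \sqrt{2 m^{2}} = - 4 \sqrt{2} \sqrt{m^{2}}$)
$X{\left(C \right)} = - 136 \sqrt{2}$ ($X{\left(C \right)} = - 4 \sqrt{2} \sqrt{34^{2}} = - 4 \sqrt{2} \sqrt{1156} = \left(-4\right) \sqrt{2} \cdot 34 = - 136 \sqrt{2}$)
$\frac{X{\left(704 \right)} - 2180785}{942190 - 991515} = \frac{- 136 \sqrt{2} - 2180785}{942190 - 991515} = \frac{-2180785 - 136 \sqrt{2}}{-49325} = \left(-2180785 - 136 \sqrt{2}\right) \left(- \frac{1}{49325}\right) = \frac{436157}{9865} + \frac{136 \sqrt{2}}{49325}$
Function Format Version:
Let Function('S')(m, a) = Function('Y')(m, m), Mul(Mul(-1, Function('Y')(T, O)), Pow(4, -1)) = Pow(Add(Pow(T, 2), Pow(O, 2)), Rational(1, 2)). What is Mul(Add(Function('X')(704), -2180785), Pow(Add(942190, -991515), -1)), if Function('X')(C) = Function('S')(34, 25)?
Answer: Add(Rational(436157, 9865), Mul(Rational(136, 49325), Pow(2, Rational(1, 2)))) ≈ 44.216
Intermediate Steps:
Function('Y')(T, O) = Mul(-4, Pow(Add(Pow(O, 2), Pow(T, 2)), Rational(1, 2))) (Function('Y')(T, O) = Mul(-4, Pow(Add(Pow(T, 2), Pow(O, 2)), Rational(1, 2))) = Mul(-4, Pow(Add(Pow(O, 2), Pow(T, 2)), Rational(1, 2))))
Function('S')(m, a) = Mul(-4, Pow(2, Rational(1, 2)), Pow(Pow(m, 2), Rational(1, 2))) (Function('S')(m, a) = Mul(-4, Pow(Add(Pow(m, 2), Pow(m, 2)), Rational(1, 2))) = Mul(-4, Pow(Mul(2, Pow(m, 2)), Rational(1, 2))) = Mul(-4, Mul(Pow(2, Rational(1, 2)), Pow(Pow(m, 2), Rational(1, 2)))) = Mul(-4, Pow(2, Rational(1, 2)), Pow(Pow(m, 2), Rational(1, 2))))
Function('X')(C) = Mul(-136, Pow(2, Rational(1, 2))) (Function('X')(C) = Mul(-4, Pow(2, Rational(1, 2)), Pow(Pow(34, 2), Rational(1, 2))) = Mul(-4, Pow(2, Rational(1, 2)), Pow(1156, Rational(1, 2))) = Mul(-4, Pow(2, Rational(1, 2)), 34) = Mul(-136, Pow(2, Rational(1, 2))))
Mul(Add(Function('X')(704), -2180785), Pow(Add(942190, -991515), -1)) = Mul(Add(Mul(-136, Pow(2, Rational(1, 2))), -2180785), Pow(Add(942190, -991515), -1)) = Mul(Add(-2180785, Mul(-136, Pow(2, Rational(1, 2)))), Pow(-49325, -1)) = Mul(Add(-2180785, Mul(-136, Pow(2, Rational(1, 2)))), Rational(-1, 49325)) = Add(Rational(436157, 9865), Mul(Rational(136, 49325), Pow(2, Rational(1, 2))))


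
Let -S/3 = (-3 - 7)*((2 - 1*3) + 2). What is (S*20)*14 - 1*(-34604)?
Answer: 43004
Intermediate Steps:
S = 30 (S = -3*(-3 - 7)*((2 - 1*3) + 2) = -(-30)*((2 - 3) + 2) = -(-30)*(-1 + 2) = -(-30) = -3*(-10) = 30)
(S*20)*14 - 1*(-34604) = (30*20)*14 - 1*(-34604) = 600*14 + 34604 = 8400 + 34604 = 43004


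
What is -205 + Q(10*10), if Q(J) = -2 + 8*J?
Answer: 593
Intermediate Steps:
-205 + Q(10*10) = -205 + (-2 + 8*(10*10)) = -205 + (-2 + 8*100) = -205 + (-2 + 800) = -205 + 798 = 593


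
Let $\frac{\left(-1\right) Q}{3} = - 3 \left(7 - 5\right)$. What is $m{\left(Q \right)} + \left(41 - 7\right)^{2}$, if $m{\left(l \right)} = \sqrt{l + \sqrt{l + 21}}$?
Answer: $1156 + \sqrt{18 + \sqrt{39}} \approx 1160.9$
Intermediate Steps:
$Q = 18$ ($Q = - 3 \left(- 3 \left(7 - 5\right)\right) = - 3 \left(\left(-3\right) 2\right) = \left(-3\right) \left(-6\right) = 18$)
$m{\left(l \right)} = \sqrt{l + \sqrt{21 + l}}$
$m{\left(Q \right)} + \left(41 - 7\right)^{2} = \sqrt{18 + \sqrt{21 + 18}} + \left(41 - 7\right)^{2} = \sqrt{18 + \sqrt{39}} + 34^{2} = \sqrt{18 + \sqrt{39}} + 1156 = 1156 + \sqrt{18 + \sqrt{39}}$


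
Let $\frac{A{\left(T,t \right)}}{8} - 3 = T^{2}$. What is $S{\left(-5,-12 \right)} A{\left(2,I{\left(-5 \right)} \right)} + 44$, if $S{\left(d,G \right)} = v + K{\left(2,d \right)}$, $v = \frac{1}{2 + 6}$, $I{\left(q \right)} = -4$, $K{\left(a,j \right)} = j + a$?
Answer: $-117$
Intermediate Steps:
$K{\left(a,j \right)} = a + j$
$v = \frac{1}{8} \approx 0.125$
$A{\left(T,t \right)} = 24 + 8 T^{2}$
$S{\left(d,G \right)} = \frac{17}{8} + d$ ($S{\left(d,G \right)} = \frac{1}{8} + \left(2 + d\right) = \frac{17}{8} + d$)
$S{\left(-5,-12 \right)} A{\left(2,I{\left(-5 \right)} \right)} + 44 = \left(\frac{17}{8} - 5\right) \left(24 + 8 \cdot 2^{2}\right) + 44 = - \frac{23 \left(24 + 8 \cdot 4\right)}{8} + 44 = - \frac{23 \left(24 + 32\right)}{8} + 44 = \left(- \frac{23}{8}\right) 56 + 44 = -161 + 44 = -117$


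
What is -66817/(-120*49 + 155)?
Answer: 66817/5725 ≈ 11.671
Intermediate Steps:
-66817/(-120*49 + 155) = -66817/(-5880 + 155) = -66817/(-5725) = -66817*(-1/5725) = 66817/5725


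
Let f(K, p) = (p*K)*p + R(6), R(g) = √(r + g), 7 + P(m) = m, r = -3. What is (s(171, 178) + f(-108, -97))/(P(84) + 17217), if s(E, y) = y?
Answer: -507997/8647 + √3/17294 ≈ -58.748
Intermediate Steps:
P(m) = -7 + m
R(g) = √(-3 + g)
f(K, p) = √3 + K*p² (f(K, p) = (p*K)*p + √(-3 + 6) = (K*p)*p + √3 = K*p² + √3 = √3 + K*p²)
(s(171, 178) + f(-108, -97))/(P(84) + 17217) = (178 + (√3 - 108*(-97)²))/((-7 + 84) + 17217) = (178 + (√3 - 108*9409))/(77 + 17217) = (178 + (√3 - 1016172))/17294 = (178 + (-1016172 + √3))*(1/17294) = (-1015994 + √3)*(1/17294) = -507997/8647 + √3/17294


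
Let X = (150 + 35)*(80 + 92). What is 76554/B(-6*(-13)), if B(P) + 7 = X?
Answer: 76554/31813 ≈ 2.4064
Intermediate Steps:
X = 31820 (X = 185*172 = 31820)
B(P) = 31813 (B(P) = -7 + 31820 = 31813)
76554/B(-6*(-13)) = 76554/31813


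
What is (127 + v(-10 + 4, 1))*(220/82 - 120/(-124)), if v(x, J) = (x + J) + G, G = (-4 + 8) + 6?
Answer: 612480/1271 ≈ 481.89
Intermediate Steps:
G = 10 (G = 4 + 6 = 10)
v(x, J) = 10 + J + x (v(x, J) = (x + J) + 10 = (J + x) + 10 = 10 + J + x)
(127 + v(-10 + 4, 1))*(220/82 - 120/(-124)) = (127 + (10 + 1 + (-10 + 4)))*(220/82 - 120/(-124)) = (127 + (10 + 1 - 6))*(220*(1/82) - 120*(-1/124)) = (127 + 5)*(110/41 + 30/31) = 132*(4640/1271) = 612480/1271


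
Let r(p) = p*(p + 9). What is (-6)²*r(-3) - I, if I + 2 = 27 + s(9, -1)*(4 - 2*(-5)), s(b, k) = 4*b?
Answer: -1177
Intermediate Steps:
r(p) = p*(9 + p)
I = 529 (I = -2 + (27 + (4*9)*(4 - 2*(-5))) = -2 + (27 + 36*(4 + 10)) = -2 + (27 + 36*14) = -2 + (27 + 504) = -2 + 531 = 529)
(-6)²*r(-3) - I = (-6)²*(-3*(9 - 3)) - 1*529 = 36*(-3*6) - 529 = 36*(-18) - 529 = -648 - 529 = -1177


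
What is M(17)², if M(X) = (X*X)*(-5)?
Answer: 2088025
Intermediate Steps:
M(X) = -5*X² (M(X) = X²*(-5) = -5*X²)
M(17)² = (-5*17²)² = (-5*289)² = (-1445)² = 2088025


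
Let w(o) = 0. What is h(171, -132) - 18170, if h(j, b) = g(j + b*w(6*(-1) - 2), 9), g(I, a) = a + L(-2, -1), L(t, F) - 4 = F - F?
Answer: -18157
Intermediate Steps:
L(t, F) = 4 (L(t, F) = 4 + (F - F) = 4 + 0 = 4)
g(I, a) = 4 + a (g(I, a) = a + 4 = 4 + a)
h(j, b) = 13 (h(j, b) = 4 + 9 = 13)
h(171, -132) - 18170 = 13 - 18170 = -18157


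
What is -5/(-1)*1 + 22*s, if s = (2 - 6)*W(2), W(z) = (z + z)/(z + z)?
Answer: -83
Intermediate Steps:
W(z) = 1 (W(z) = (2*z)/((2*z)) = (2*z)*(1/(2*z)) = 1)
s = -4 (s = (2 - 6)*1 = -4*1 = -4)
-5/(-1)*1 + 22*s = -5/(-1)*1 + 22*(-4) = -5*(-1)*1 - 88 = 5*1 - 88 = 5 - 88 = -83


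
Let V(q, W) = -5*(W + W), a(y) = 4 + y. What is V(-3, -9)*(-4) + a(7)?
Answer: -349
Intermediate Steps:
V(q, W) = -10*W
V(-3, -9)*(-4) + a(7) = -10*(-9)*(-4) + (4 + 7) = 90*(-4) + 11 = -360 + 11 = -349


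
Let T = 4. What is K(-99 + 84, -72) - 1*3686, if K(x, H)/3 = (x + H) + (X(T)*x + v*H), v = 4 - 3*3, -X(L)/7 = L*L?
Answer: 2173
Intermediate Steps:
X(L) = -7*L² (X(L) = -7*L*L = -7*L²)
v = -5 (v = 4 - 9 = -5)
K(x, H) = -333*x - 12*H (K(x, H) = 3*((x + H) + ((-7*4²)*x - 5*H)) = 3*((H + x) + ((-7*16)*x - 5*H)) = 3*((H + x) + (-112*x - 5*H)) = 3*(-111*x - 4*H) = -333*x - 12*H)
K(-99 + 84, -72) - 1*3686 = (-333*(-99 + 84) - 12*(-72)) - 1*3686 = (-333*(-15) + 864) - 3686 = (4995 + 864) - 3686 = 5859 - 3686 = 2173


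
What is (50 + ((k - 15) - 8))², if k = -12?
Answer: 225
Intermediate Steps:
(50 + ((k - 15) - 8))² = (50 + ((-12 - 15) - 8))² = (50 + (-27 - 8))² = (50 - 35)² = 15² = 225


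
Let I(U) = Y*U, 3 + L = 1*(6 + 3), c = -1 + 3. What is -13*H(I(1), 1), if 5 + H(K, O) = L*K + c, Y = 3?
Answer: -195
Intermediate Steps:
c = 2
L = 6 (L = -3 + 1*(6 + 3) = -3 + 1*9 = -3 + 9 = 6)
I(U) = 3*U
H(K, O) = -3 + 6*K (H(K, O) = -5 + (6*K + 2) = -5 + (2 + 6*K) = -3 + 6*K)
-13*H(I(1), 1) = -13*(-3 + 6*(3*1)) = -13*(-3 + 6*3) = -13*(-3 + 18) = -13*15 = -195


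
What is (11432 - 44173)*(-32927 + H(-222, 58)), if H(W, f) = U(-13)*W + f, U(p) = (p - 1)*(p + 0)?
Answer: 2399031293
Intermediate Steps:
U(p) = p*(-1 + p) (U(p) = (-1 + p)*p = p*(-1 + p))
H(W, f) = f + 182*W (H(W, f) = (-13*(-1 - 13))*W + f = (-13*(-14))*W + f = 182*W + f = f + 182*W)
(11432 - 44173)*(-32927 + H(-222, 58)) = (11432 - 44173)*(-32927 + (58 + 182*(-222))) = -32741*(-32927 + (58 - 40404)) = -32741*(-32927 - 40346) = -32741*(-73273) = 2399031293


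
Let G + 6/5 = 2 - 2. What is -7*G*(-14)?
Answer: -588/5 ≈ -117.60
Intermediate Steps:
G = -6/5 (G = -6/5 + (2 - 2) = -6/5 + 0 = -6/5 ≈ -1.2000)
-7*G*(-14) = -7*(-6/5)*(-14) = (42/5)*(-14) = -588/5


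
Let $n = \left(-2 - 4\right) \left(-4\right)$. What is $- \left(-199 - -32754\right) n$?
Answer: $-781320$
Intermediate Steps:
$n = 24$ ($n = \left(-6\right) \left(-4\right) = 24$)
$- \left(-199 - -32754\right) n = - \left(-199 - -32754\right) 24 = - \left(-199 + 32754\right) 24 = - 32555 \cdot 24 = \left(-1\right) 781320 = -781320$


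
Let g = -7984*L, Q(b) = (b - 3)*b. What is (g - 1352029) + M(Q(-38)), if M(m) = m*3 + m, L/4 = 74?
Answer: -3709061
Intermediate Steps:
L = 296 (L = 4*74 = 296)
Q(b) = b*(-3 + b) (Q(b) = (-3 + b)*b = b*(-3 + b))
g = -2363264 (g = -7984*296 = -2363264)
M(m) = 4*m (M(m) = 3*m + m = 4*m)
(g - 1352029) + M(Q(-38)) = (-2363264 - 1352029) + 4*(-38*(-3 - 38)) = -3715293 + 4*(-38*(-41)) = -3715293 + 4*1558 = -3715293 + 6232 = -3709061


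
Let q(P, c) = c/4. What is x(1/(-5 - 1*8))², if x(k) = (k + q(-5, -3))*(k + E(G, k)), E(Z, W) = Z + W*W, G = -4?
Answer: 54700816/4826809 ≈ 11.333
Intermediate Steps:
q(P, c) = c/4 (q(P, c) = c*(¼) = c/4)
E(Z, W) = Z + W²
x(k) = (-¾ + k)*(-4 + k + k²) (x(k) = (k + (¼)*(-3))*(k + (-4 + k²)) = (k - ¾)*(-4 + k + k²) = (-¾ + k)*(-4 + k + k²))
x(1/(-5 - 1*8))² = (3 + (1/(-5 - 1*8))³ - 19/(4*(-5 - 1*8)) + (1/(-5 - 1*8))²/4)² = (3 + (1/(-5 - 8))³ - 19/(4*(-5 - 8)) + (1/(-5 - 8))²/4)² = (3 + (1/(-13))³ - 19/4/(-13) + (1/(-13))²/4)² = (3 + (-1/13)³ - 19/4*(-1/13) + (-1/13)²/4)² = (3 - 1/2197 + 19/52 + (¼)*(1/169))² = (3 - 1/2197 + 19/52 + 1/676)² = (7396/2197)² = 54700816/4826809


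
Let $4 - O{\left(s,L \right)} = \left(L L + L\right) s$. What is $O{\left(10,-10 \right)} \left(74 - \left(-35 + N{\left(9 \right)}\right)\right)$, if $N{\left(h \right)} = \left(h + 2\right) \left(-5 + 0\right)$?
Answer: $-146944$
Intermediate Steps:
$O{\left(s,L \right)} = 4 - s \left(L + L^{2}\right)$ ($O{\left(s,L \right)} = 4 - \left(L L + L\right) s = 4 - \left(L^{2} + L\right) s = 4 - \left(L + L^{2}\right) s = 4 - s \left(L + L^{2}\right)$)
$N{\left(h \right)} = -10 - 5 h$ ($N{\left(h \right)} = \left(2 + h\right) \left(-5\right) = -10 - 5 h$)
$O{\left(10,-10 \right)} \left(74 - \left(-35 + N{\left(9 \right)}\right)\right) = \left(4 - \left(-10\right) 10 - 10 \left(-10\right)^{2}\right) \left(74 + \left(5 \cdot 7 - \left(-10 - 45\right)\right)\right) = \left(4 + 100 - 10 \cdot 100\right) \left(74 + \left(35 - \left(-10 - 45\right)\right)\right) = \left(4 + 100 - 1000\right) \left(74 + \left(35 - -55\right)\right) = - 896 \left(74 + \left(35 + 55\right)\right) = - 896 \left(74 + 90\right) = \left(-896\right) 164 = -146944$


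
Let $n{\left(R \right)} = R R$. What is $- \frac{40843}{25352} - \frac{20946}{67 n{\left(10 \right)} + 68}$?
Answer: $- \frac{8410921}{1787316} \approx -4.7059$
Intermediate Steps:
$n{\left(R \right)} = R^{2}$
$- \frac{40843}{25352} - \frac{20946}{67 n{\left(10 \right)} + 68} = - \frac{40843}{25352} - \frac{20946}{67 \cdot 10^{2} + 68} = \left(-40843\right) \frac{1}{25352} - \frac{20946}{67 \cdot 100 + 68} = - \frac{40843}{25352} - \frac{20946}{6700 + 68} = - \frac{40843}{25352} - \frac{20946}{6768} = - \frac{40843}{25352} - \frac{3491}{1128} = - \frac{8410921}{1787316}$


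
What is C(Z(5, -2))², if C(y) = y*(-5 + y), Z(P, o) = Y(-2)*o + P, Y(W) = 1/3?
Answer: 676/81 ≈ 8.3457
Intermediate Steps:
Y(W) = ⅓
Z(P, o) = P + o/3 (Z(P, o) = o/3 + P = P + o/3)
C(Z(5, -2))² = ((5 + (⅓)*(-2))*(-5 + (5 + (⅓)*(-2))))² = ((5 - ⅔)*(-5 + (5 - ⅔)))² = (13*(-5 + 13/3)/3)² = ((13/3)*(-⅔))² = (-26/9)² = 676/81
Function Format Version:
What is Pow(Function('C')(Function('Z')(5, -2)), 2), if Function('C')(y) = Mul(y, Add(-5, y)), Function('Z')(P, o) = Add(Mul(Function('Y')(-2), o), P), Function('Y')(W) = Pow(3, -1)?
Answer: Rational(676, 81) ≈ 8.3457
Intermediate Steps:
Function('Y')(W) = Rational(1, 3)
Function('Z')(P, o) = Add(P, Mul(Rational(1, 3), o)) (Function('Z')(P, o) = Add(Mul(Rational(1, 3), o), P) = Add(P, Mul(Rational(1, 3), o)))
Pow(Function('C')(Function('Z')(5, -2)), 2) = Pow(Mul(Add(5, Mul(Rational(1, 3), -2)), Add(-5, Add(5, Mul(Rational(1, 3), -2)))), 2) = Pow(Mul(Add(5, Rational(-2, 3)), Add(-5, Add(5, Rational(-2, 3)))), 2) = Pow(Mul(Rational(13, 3), Add(-5, Rational(13, 3))), 2) = Pow(Mul(Rational(13, 3), Rational(-2, 3)), 2) = Pow(Rational(-26, 9), 2) = Rational(676, 81)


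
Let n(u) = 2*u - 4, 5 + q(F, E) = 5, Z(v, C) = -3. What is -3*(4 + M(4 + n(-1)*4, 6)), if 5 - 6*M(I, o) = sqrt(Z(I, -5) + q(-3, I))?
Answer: -29/2 + I*sqrt(3)/2 ≈ -14.5 + 0.86602*I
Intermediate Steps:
q(F, E) = 0 (q(F, E) = -5 + 5 = 0)
n(u) = -4 + 2*u
M(I, o) = 5/6 - I*sqrt(3)/6 (M(I, o) = 5/6 - sqrt(-3 + 0)/6 = 5/6 - I*sqrt(3)/6)
-3*(4 + M(4 + n(-1)*4, 6)) = -3*(4 + (5/6 - I*sqrt(3)/6)) = -3*(29/6 - I*sqrt(3)/6) = -29/2 + I*sqrt(3)/2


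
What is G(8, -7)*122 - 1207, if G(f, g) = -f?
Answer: -2183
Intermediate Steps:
G(8, -7)*122 - 1207 = -1*8*122 - 1207 = -8*122 - 1207 = -976 - 1207 = -2183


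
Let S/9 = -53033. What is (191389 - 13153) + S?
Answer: -299061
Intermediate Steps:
S = -477297 (S = 9*(-53033) = -477297)
(191389 - 13153) + S = (191389 - 13153) - 477297 = 178236 - 477297 = -299061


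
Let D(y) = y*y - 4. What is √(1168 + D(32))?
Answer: 2*√547 ≈ 46.776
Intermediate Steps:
D(y) = -4 + y² (D(y) = y² - 4 = -4 + y²)
√(1168 + D(32)) = √(1168 + (-4 + 32²)) = √(1168 + (-4 + 1024)) = √(1168 + 1020) = √2188 = 2*√547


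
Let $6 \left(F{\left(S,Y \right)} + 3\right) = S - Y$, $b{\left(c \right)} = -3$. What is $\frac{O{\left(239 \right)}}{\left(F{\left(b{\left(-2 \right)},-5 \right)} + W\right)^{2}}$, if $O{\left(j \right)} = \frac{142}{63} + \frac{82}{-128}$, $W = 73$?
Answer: $\frac{6505}{19945408} \approx 0.00032614$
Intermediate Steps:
$F{\left(S,Y \right)} = -3 - \frac{Y}{6} + \frac{S}{6}$ ($F{\left(S,Y \right)} = -3 + \frac{S - Y}{6} = -3 + \left(- \frac{Y}{6} + \frac{S}{6}\right) = -3 - \frac{Y}{6} + \frac{S}{6}$)
$O{\left(j \right)} = \frac{6505}{4032}$ ($O{\left(j \right)} = 142 \cdot \frac{1}{63} + 82 \left(- \frac{1}{128}\right) = \frac{142}{63} - \frac{41}{64} = \frac{6505}{4032}$)
$\frac{O{\left(239 \right)}}{\left(F{\left(b{\left(-2 \right)},-5 \right)} + W\right)^{2}} = \frac{6505}{4032 \left(\left(-3 - - \frac{5}{6} + \frac{1}{6} \left(-3\right)\right) + 73\right)^{2}} = \frac{6505}{4032 \left(\left(-3 + \frac{5}{6} - \frac{1}{2}\right) + 73\right)^{2}} = \frac{6505}{4032 \left(- \frac{8}{3} + 73\right)^{2}} = \frac{6505}{4032 \left(\frac{211}{3}\right)^{2}} = \frac{6505}{4032 \cdot \frac{44521}{9}} = \frac{6505}{4032} \cdot \frac{9}{44521} = \frac{6505}{19945408}$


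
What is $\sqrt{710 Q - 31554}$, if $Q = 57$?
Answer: $2 \sqrt{2229} \approx 94.425$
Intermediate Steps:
$\sqrt{710 Q - 31554} = \sqrt{710 \cdot 57 - 31554} = \sqrt{40470 - 31554} = \sqrt{8916} = 2 \sqrt{2229}$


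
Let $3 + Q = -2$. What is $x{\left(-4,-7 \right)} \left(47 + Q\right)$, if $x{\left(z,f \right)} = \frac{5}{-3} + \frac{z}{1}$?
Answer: $-238$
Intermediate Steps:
$Q = -5$ ($Q = -3 - 2 = -5$)
$x{\left(z,f \right)} = - \frac{5}{3} + z$ ($x{\left(z,f \right)} = 5 \left(- \frac{1}{3}\right) + z 1 = - \frac{5}{3} + z$)
$x{\left(-4,-7 \right)} \left(47 + Q\right) = \left(- \frac{5}{3} - 4\right) \left(47 - 5\right) = \left(- \frac{17}{3}\right) 42 = -238$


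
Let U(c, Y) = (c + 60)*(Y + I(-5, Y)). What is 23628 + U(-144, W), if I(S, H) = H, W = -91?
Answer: 38916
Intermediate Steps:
U(c, Y) = 2*Y*(60 + c) (U(c, Y) = (c + 60)*(Y + Y) = (60 + c)*(2*Y) = 2*Y*(60 + c))
23628 + U(-144, W) = 23628 + 2*(-91)*(60 - 144) = 23628 + 2*(-91)*(-84) = 23628 + 15288 = 38916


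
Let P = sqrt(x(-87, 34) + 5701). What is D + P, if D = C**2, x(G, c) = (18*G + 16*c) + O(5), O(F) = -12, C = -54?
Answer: 2916 + sqrt(4667) ≈ 2984.3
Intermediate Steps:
x(G, c) = -12 + 16*c + 18*G (x(G, c) = (18*G + 16*c) - 12 = (16*c + 18*G) - 12 = -12 + 16*c + 18*G)
P = sqrt(4667) (P = sqrt((-12 + 16*34 + 18*(-87)) + 5701) = sqrt((-12 + 544 - 1566) + 5701) = sqrt(-1034 + 5701) = sqrt(4667) ≈ 68.315)
D = 2916 (D = (-54)**2 = 2916)
D + P = 2916 + sqrt(4667)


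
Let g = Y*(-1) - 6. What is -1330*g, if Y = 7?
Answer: 17290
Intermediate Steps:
g = -13 (g = 7*(-1) - 6 = -7 - 6 = -13)
-1330*g = -1330*(-13) = 17290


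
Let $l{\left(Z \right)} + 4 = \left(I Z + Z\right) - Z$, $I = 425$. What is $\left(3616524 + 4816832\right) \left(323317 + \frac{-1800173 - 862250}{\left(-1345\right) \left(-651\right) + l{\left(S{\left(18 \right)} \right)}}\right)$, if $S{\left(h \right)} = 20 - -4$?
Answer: $\frac{2415217240141263344}{885791} \approx 2.7266 \cdot 10^{12}$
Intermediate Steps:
$S{\left(h \right)} = 24$ ($S{\left(h \right)} = 20 + 4 = 24$)
$l{\left(Z \right)} = -4 + 425 Z$ ($l{\left(Z \right)} = -4 + \left(\left(425 Z + Z\right) - Z\right) = -4 + \left(426 Z - Z\right) = -4 + 425 Z$)
$\left(3616524 + 4816832\right) \left(323317 + \frac{-1800173 - 862250}{\left(-1345\right) \left(-651\right) + l{\left(S{\left(18 \right)} \right)}}\right) = \left(3616524 + 4816832\right) \left(323317 + \frac{-1800173 - 862250}{\left(-1345\right) \left(-651\right) + \left(-4 + 425 \cdot 24\right)}\right) = 8433356 \left(323317 - \frac{2662423}{875595 + \left(-4 + 10200\right)}\right) = 8433356 \left(323317 - \frac{2662423}{875595 + 10196}\right) = 8433356 \left(323317 - \frac{2662423}{885791}\right) = 8433356 \cdot \frac{286388626324}{885791} = \frac{2415217240141263344}{885791}$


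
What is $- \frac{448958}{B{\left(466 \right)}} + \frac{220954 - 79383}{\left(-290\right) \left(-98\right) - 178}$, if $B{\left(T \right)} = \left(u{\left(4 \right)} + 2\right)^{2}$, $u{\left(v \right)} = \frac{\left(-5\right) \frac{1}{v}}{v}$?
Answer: $- \frac{120216354991}{762534} \approx -1.5765 \cdot 10^{5}$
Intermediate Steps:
$u{\left(v \right)} = - \frac{5}{v^{2}}$
$B{\left(T \right)} = \frac{729}{256}$ ($B{\left(T \right)} = \left(- \frac{5}{16} + 2\right)^{2} = \left(\frac{27}{16}\right)^{2} = \frac{729}{256}$)
$- \frac{448958}{B{\left(466 \right)}} + \frac{220954 - 79383}{\left(-290\right) \left(-98\right) - 178} = - \frac{448958}{\frac{729}{256}} + \frac{220954 - 79383}{\left(-290\right) \left(-98\right) - 178} = \left(-448958\right) \frac{256}{729} + \frac{220954 - 79383}{28420 - 178} = - \frac{114933248}{729} + \frac{141571}{28242} = - \frac{120216354991}{762534}$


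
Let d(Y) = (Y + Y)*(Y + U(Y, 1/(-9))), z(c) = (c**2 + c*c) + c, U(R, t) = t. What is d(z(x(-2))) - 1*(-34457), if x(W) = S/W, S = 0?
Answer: 34457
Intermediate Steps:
x(W) = 0 (x(W) = 0/W = 0)
z(c) = c + 2*c**2 (z(c) = (c**2 + c**2) + c = 2*c**2 + c = c + 2*c**2)
d(Y) = 2*Y*(-1/9 + Y) (d(Y) = (Y + Y)*(Y + 1/(-9)) = (2*Y)*(Y - 1/9) = (2*Y)*(-1/9 + Y) = 2*Y*(-1/9 + Y))
d(z(x(-2))) - 1*(-34457) = 2*(0*(1 + 2*0))*(-1 + 9*(0*(1 + 2*0)))/9 - 1*(-34457) = 2*(0*(1 + 0))*(-1 + 9*(0*(1 + 0)))/9 + 34457 = 2*(0*1)*(-1 + 9*(0*1))/9 + 34457 = (2/9)*0*(-1 + 9*0) + 34457 = (2/9)*0*(-1 + 0) + 34457 = (2/9)*0*(-1) + 34457 = 0 + 34457 = 34457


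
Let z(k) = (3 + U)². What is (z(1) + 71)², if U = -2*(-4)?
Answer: 36864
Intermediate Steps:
U = 8
z(k) = 121 (z(k) = (3 + 8)² = 11² = 121)
(z(1) + 71)² = (121 + 71)² = 192² = 36864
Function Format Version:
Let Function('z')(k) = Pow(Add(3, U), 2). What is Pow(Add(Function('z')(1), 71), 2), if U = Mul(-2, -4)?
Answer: 36864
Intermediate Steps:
U = 8
Function('z')(k) = 121 (Function('z')(k) = Pow(Add(3, 8), 2) = Pow(11, 2) = 121)
Pow(Add(Function('z')(1), 71), 2) = Pow(Add(121, 71), 2) = Pow(192, 2) = 36864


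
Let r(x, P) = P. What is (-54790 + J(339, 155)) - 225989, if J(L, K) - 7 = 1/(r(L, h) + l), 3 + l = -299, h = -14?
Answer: -88723953/316 ≈ -2.8077e+5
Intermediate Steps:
l = -302 (l = -3 - 299 = -302)
J(L, K) = 2211/316 (J(L, K) = 7 + 1/(-14 - 302) = 7 + 1/(-316) = 7 - 1/316 = 2211/316)
(-54790 + J(339, 155)) - 225989 = (-54790 + 2211/316) - 225989 = -17311429/316 - 225989 = -88723953/316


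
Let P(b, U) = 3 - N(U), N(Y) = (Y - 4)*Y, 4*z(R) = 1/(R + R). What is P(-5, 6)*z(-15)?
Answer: 3/40 ≈ 0.075000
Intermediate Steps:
z(R) = 1/(8*R) (z(R) = 1/(4*(R + R)) = 1/(4*((2*R))) = (1/(2*R))/4 = 1/(8*R))
N(Y) = Y*(-4 + Y) (N(Y) = (-4 + Y)*Y = Y*(-4 + Y))
P(b, U) = 3 - U*(-4 + U)
P(-5, 6)*z(-15) = (3 - 1*6*(-4 + 6))*((⅛)/(-15)) = (3 - 1*6*2)*((⅛)*(-1/15)) = (3 - 12)*(-1/120) = -9*(-1/120) = 3/40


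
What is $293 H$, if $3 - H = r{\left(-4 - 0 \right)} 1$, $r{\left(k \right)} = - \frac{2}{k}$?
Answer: $\frac{1465}{2} \approx 732.5$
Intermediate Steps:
$H = \frac{5}{2}$ ($H = 3 - - \frac{2}{-4 - 0} \cdot 1 = 3 - - \frac{2}{-4 + 0} \cdot 1 = 3 - - \frac{2}{-4} \cdot 1 = 3 - \left(-2\right) \left(- \frac{1}{4}\right) 1 = 3 - \frac{1}{2} \cdot 1 = 3 - \frac{1}{2} = \frac{5}{2} \approx 2.5$)
$293 H = 293 \cdot \frac{5}{2} = \frac{1465}{2}$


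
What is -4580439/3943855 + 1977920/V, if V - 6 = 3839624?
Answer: -978656131597/1514294397365 ≈ -0.64628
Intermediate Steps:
V = 3839630 (V = 6 + 3839624 = 3839630)
-4580439/3943855 + 1977920/V = -4580439/3943855 + 1977920/3839630 = -4580439*1/3943855 + 1977920*(1/3839630) = -4580439/3943855 + 197792/383963 = -978656131597/1514294397365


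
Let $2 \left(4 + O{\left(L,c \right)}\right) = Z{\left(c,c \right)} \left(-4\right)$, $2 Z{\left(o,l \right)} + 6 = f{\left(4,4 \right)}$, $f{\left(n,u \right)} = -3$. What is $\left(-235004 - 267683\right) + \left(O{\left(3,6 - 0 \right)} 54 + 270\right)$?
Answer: $-502147$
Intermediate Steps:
$Z{\left(o,l \right)} = - \frac{9}{2}$ ($Z{\left(o,l \right)} = -3 + \frac{1}{2} \left(-3\right) = -3 - \frac{3}{2} = - \frac{9}{2}$)
$O{\left(L,c \right)} = 5$ ($O{\left(L,c \right)} = -4 + \frac{\left(- \frac{9}{2}\right) \left(-4\right)}{2} = -4 + \frac{1}{2} \cdot 18 = -4 + 9 = 5$)
$\left(-235004 - 267683\right) + \left(O{\left(3,6 - 0 \right)} 54 + 270\right) = \left(-235004 - 267683\right) + \left(5 \cdot 54 + 270\right) = -502687 + \left(270 + 270\right) = -502687 + 540 = -502147$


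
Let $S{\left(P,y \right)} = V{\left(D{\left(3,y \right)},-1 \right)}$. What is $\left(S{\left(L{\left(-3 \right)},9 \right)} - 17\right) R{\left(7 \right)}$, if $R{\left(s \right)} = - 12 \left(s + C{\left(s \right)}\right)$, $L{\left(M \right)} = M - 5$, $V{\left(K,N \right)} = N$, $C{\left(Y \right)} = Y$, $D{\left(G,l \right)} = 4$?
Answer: $3024$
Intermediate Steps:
$L{\left(M \right)} = -5 + M$ ($L{\left(M \right)} = M - 5 = -5 + M$)
$S{\left(P,y \right)} = -1$
$R{\left(s \right)} = - 24 s$ ($R{\left(s \right)} = - 12 \left(s + s\right) = - 12 \cdot 2 s = - 24 s$)
$\left(S{\left(L{\left(-3 \right)},9 \right)} - 17\right) R{\left(7 \right)} = \left(-1 - 17\right) \left(\left(-24\right) 7\right) = \left(-18\right) \left(-168\right) = 3024$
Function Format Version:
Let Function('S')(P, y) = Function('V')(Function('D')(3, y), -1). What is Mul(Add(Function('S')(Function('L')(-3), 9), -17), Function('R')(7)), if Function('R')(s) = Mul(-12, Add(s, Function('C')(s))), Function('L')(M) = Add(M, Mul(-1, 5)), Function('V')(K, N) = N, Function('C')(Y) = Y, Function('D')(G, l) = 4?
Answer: 3024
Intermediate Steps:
Function('L')(M) = Add(-5, M) (Function('L')(M) = Add(M, -5) = Add(-5, M))
Function('S')(P, y) = -1
Function('R')(s) = Mul(-24, s) (Function('R')(s) = Mul(-12, Add(s, s)) = Mul(-12, Mul(2, s)) = Mul(-24, s))
Mul(Add(Function('S')(Function('L')(-3), 9), -17), Function('R')(7)) = Mul(Add(-1, -17), Mul(-24, 7)) = Mul(-18, -168) = 3024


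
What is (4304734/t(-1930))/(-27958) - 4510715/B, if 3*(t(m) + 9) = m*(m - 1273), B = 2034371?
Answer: -55686566259106718/25114270754017781 ≈ -2.2173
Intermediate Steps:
t(m) = -9 + m*(-1273 + m)/3 (t(m) = -9 + (m*(m - 1273))/3 = -9 + (m*(-1273 + m))/3 = -9 + m*(-1273 + m)/3)
(4304734/t(-1930))/(-27958) - 4510715/B = (4304734/(-9 - 1273/3*(-1930) + (⅓)*(-1930)²))/(-27958) - 4510715/2034371 = (4304734/(-9 + 2456890/3 + (⅓)*3724900))*(-1/27958) - 4510715*1/2034371 = (4304734/(-9 + 2456890/3 + 3724900/3))*(-1/27958) - 4510715/2034371 = (4304734/(6181763/3))*(-1/27958) - 4510715/2034371 = (4304734*(3/6181763))*(-1/27958) - 4510715/2034371 = (1844886/883109)*(-1/27958) - 4510715/2034371 = -922443/12344980711 - 4510715/2034371 = -55686566259106718/25114270754017781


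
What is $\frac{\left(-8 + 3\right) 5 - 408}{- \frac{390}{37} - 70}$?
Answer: $\frac{16021}{2980} \approx 5.3762$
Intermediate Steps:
$\frac{\left(-8 + 3\right) 5 - 408}{- \frac{390}{37} - 70} = \frac{\left(-5\right) 5 - 408}{\left(-390\right) \frac{1}{37} - 70} = \frac{-25 - 408}{- \frac{390}{37} - 70} = - \frac{433}{- \frac{2980}{37}} = \left(-433\right) \left(- \frac{37}{2980}\right) = \frac{16021}{2980}$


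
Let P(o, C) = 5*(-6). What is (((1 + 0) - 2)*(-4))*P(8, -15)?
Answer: -120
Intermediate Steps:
P(o, C) = -30
(((1 + 0) - 2)*(-4))*P(8, -15) = (((1 + 0) - 2)*(-4))*(-30) = ((1 - 2)*(-4))*(-30) = -1*(-4)*(-30) = 4*(-30) = -120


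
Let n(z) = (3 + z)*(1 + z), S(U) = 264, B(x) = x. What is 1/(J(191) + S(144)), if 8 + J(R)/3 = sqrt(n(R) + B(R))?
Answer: -80/93117 + sqrt(37439)/93117 ≈ 0.0012188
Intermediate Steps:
n(z) = (1 + z)*(3 + z)
J(R) = -24 + 3*sqrt(3 + R**2 + 5*R) (J(R) = -24 + 3*sqrt((3 + R**2 + 4*R) + R) = -24 + 3*sqrt(3 + R**2 + 5*R))
1/(J(191) + S(144)) = 1/((-24 + 3*sqrt(3 + 191**2 + 5*191)) + 264) = 1/((-24 + 3*sqrt(3 + 36481 + 955)) + 264) = 1/((-24 + 3*sqrt(37439)) + 264) = 1/(240 + 3*sqrt(37439))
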